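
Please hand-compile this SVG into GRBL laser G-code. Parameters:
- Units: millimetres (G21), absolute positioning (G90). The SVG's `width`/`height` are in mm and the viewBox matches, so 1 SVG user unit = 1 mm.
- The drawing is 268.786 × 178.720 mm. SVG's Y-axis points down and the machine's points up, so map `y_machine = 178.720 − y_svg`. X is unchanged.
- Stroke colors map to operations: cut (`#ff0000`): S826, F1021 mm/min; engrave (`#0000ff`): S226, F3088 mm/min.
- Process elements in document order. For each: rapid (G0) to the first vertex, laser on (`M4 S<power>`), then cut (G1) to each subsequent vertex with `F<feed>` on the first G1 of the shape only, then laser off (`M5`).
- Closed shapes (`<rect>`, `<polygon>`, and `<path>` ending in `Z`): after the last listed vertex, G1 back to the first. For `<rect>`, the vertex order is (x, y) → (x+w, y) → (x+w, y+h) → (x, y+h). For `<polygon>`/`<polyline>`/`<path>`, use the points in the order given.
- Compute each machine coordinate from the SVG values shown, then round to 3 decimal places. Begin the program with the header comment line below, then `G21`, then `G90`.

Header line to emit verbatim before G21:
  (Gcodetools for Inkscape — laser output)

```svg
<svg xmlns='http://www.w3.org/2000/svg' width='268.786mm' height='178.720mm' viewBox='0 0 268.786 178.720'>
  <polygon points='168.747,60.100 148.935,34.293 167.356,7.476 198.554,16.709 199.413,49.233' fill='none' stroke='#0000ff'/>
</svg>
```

viewBox `0 0 268.786 178.720` with mm width/height → 1 unit = 1 mm. Flip: y_m = 178.720 − y_svg.

**Shape 1** — `<polygon>` regular polygon, stroke `#0000ff` → engrave (S226, F3088). Machine vertices: (168.747,118.620) → (148.935,144.427) → (167.356,171.244) → (198.554,162.011) → (199.413,129.487) → (168.747,118.620). Closed: final G1 returns to the first vertex.

(Gcodetools for Inkscape — laser output)
G21
G90
G0 X168.747 Y118.620
M4 S226
G1 X148.935 Y144.427 F3088
G1 X167.356 Y171.244
G1 X198.554 Y162.011
G1 X199.413 Y129.487
G1 X168.747 Y118.620
M5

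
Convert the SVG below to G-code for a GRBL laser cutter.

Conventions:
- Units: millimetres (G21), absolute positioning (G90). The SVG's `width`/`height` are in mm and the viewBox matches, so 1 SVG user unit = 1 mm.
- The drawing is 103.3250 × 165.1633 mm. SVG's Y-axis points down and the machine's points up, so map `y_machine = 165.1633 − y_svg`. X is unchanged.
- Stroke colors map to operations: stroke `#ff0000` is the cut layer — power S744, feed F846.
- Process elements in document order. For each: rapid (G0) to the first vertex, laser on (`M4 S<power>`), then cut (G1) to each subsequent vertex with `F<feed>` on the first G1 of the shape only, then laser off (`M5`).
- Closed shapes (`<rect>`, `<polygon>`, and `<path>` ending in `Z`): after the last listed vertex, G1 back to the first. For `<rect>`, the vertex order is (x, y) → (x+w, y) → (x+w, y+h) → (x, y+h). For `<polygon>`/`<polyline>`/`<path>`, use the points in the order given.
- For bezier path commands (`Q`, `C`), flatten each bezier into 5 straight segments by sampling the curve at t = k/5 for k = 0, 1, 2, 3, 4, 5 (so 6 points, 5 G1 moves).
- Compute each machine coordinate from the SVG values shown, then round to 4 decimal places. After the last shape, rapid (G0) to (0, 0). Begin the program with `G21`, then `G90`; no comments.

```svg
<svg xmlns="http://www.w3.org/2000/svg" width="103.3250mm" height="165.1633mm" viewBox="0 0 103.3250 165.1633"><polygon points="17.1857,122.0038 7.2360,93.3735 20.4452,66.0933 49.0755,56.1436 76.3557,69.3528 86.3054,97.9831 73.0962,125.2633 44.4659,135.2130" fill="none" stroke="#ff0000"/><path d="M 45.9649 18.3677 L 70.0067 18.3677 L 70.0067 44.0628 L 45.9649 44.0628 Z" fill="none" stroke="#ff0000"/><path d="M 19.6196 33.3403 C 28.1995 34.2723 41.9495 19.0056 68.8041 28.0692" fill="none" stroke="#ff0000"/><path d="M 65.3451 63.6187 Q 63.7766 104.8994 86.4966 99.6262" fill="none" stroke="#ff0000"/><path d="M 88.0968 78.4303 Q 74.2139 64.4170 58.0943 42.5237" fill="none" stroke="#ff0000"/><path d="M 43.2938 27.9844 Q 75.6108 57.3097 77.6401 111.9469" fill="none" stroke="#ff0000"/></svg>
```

Since the viewBox matches the mm dimensions, user units are millimetres directly. The only transform is the Y-flip y_m = 165.1633 − y_svg.

Shape 1 is a regular polygon drawn with `<polygon>`. Its stroke #ff0000 means cut at S744, F846. After flipping Y the toolpath is (17.1857,43.1595) → (7.2360,71.7898) → (20.4452,99.0700) → (49.0755,109.0197) → (76.3557,95.8105) → (86.3054,67.1802) → (73.0962,39.9000) → (44.4659,29.9503) → (17.1857,43.1595), returning to the start.

Shape 2 is a rectangle drawn with `<path>`. Its stroke #ff0000 means cut at S744, F846. After flipping Y the toolpath is (45.9649,146.7956) → (70.0067,146.7956) → (70.0067,121.1005) → (45.9649,121.1005) → (45.9649,146.7956), returning to the start.

Shape 3 is a cubic bezier drawn with `<path>`. Its stroke #ff0000 means cut at S744, F846. After flipping Y the toolpath is (19.6196,131.8230) → (25.4514,132.8834) → (32.9049,135.8861) → (42.3610,138.8857) → (54.2004,139.9369) → (68.8041,137.0941).

Shape 4 is a quadratic bezier drawn with `<path>`. Its stroke #ff0000 means cut at S744, F846. After flipping Y the toolpath is (65.3451,101.5446) → (65.6892,86.8945) → (67.9765,75.9687) → (72.2068,68.7672) → (78.3801,65.2900) → (86.4966,65.5371).

Shape 5 is a quadratic bezier drawn with `<path>`. Its stroke #ff0000 means cut at S744, F846. After flipping Y the toolpath is (88.0968,86.7330) → (82.4542,92.6535) → (76.6326,99.2044) → (70.6321,106.3858) → (64.4527,114.1975) → (58.0943,122.6396).

Shape 6 is a quadratic bezier drawn with `<path>`. Its stroke #ff0000 means cut at S744, F846. After flipping Y the toolpath is (43.2938,137.1789) → (55.0091,124.4363) → (64.3014,109.6688) → (71.1706,92.8763) → (75.6169,74.0588) → (77.6401,53.2164).

G21
G90
G0 X17.1857 Y43.1595
M4 S744
G1 X7.2360 Y71.7898 F846
G1 X20.4452 Y99.0700
G1 X49.0755 Y109.0197
G1 X76.3557 Y95.8105
G1 X86.3054 Y67.1802
G1 X73.0962 Y39.9000
G1 X44.4659 Y29.9503
G1 X17.1857 Y43.1595
M5
G0 X45.9649 Y146.7956
M4 S744
G1 X70.0067 Y146.7956 F846
G1 X70.0067 Y121.1005
G1 X45.9649 Y121.1005
G1 X45.9649 Y146.7956
M5
G0 X19.6196 Y131.8230
M4 S744
G1 X25.4514 Y132.8834 F846
G1 X32.9049 Y135.8861
G1 X42.3610 Y138.8857
G1 X54.2004 Y139.9369
G1 X68.8041 Y137.0941
M5
G0 X65.3451 Y101.5446
M4 S744
G1 X65.6892 Y86.8945 F846
G1 X67.9765 Y75.9687
G1 X72.2068 Y68.7672
G1 X78.3801 Y65.2900
G1 X86.4966 Y65.5371
M5
G0 X88.0968 Y86.7330
M4 S744
G1 X82.4542 Y92.6535 F846
G1 X76.6326 Y99.2044
G1 X70.6321 Y106.3858
G1 X64.4527 Y114.1975
G1 X58.0943 Y122.6396
M5
G0 X43.2938 Y137.1789
M4 S744
G1 X55.0091 Y124.4363 F846
G1 X64.3014 Y109.6688
G1 X71.1706 Y92.8763
G1 X75.6169 Y74.0588
G1 X77.6401 Y53.2164
M5
G0 X0.0000 Y0.0000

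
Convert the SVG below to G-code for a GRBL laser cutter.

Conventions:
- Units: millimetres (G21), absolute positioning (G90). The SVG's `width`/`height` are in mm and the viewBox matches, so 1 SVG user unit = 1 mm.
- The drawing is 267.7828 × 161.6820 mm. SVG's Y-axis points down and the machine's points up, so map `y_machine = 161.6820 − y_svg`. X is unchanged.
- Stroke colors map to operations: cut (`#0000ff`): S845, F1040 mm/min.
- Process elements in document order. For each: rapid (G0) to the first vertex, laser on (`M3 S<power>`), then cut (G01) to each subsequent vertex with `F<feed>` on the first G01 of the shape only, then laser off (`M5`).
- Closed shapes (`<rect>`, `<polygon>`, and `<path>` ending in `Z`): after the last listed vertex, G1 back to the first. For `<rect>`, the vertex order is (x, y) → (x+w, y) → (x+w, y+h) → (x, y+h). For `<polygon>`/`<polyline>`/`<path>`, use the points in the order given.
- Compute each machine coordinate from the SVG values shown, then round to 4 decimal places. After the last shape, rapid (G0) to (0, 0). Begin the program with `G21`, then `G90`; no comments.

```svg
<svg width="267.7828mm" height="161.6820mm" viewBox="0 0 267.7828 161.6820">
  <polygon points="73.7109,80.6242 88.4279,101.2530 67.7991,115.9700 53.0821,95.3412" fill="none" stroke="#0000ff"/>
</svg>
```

viewBox `0 0 267.7828 161.6820` with mm width/height → 1 unit = 1 mm. Flip: y_m = 161.6820 − y_svg.

**Shape 1** — `<polygon>` regular polygon, stroke `#0000ff` → cut (S845, F1040). Machine vertices: (73.7109,81.0578) → (88.4279,60.4290) → (67.7991,45.7120) → (53.0821,66.3408) → (73.7109,81.0578). Closed: final G1 returns to the first vertex.

G21
G90
G0 X73.7109 Y81.0578
M3 S845
G01 X88.4279 Y60.4290 F1040
G01 X67.7991 Y45.7120
G01 X53.0821 Y66.3408
G01 X73.7109 Y81.0578
M5
G0 X0.0000 Y0.0000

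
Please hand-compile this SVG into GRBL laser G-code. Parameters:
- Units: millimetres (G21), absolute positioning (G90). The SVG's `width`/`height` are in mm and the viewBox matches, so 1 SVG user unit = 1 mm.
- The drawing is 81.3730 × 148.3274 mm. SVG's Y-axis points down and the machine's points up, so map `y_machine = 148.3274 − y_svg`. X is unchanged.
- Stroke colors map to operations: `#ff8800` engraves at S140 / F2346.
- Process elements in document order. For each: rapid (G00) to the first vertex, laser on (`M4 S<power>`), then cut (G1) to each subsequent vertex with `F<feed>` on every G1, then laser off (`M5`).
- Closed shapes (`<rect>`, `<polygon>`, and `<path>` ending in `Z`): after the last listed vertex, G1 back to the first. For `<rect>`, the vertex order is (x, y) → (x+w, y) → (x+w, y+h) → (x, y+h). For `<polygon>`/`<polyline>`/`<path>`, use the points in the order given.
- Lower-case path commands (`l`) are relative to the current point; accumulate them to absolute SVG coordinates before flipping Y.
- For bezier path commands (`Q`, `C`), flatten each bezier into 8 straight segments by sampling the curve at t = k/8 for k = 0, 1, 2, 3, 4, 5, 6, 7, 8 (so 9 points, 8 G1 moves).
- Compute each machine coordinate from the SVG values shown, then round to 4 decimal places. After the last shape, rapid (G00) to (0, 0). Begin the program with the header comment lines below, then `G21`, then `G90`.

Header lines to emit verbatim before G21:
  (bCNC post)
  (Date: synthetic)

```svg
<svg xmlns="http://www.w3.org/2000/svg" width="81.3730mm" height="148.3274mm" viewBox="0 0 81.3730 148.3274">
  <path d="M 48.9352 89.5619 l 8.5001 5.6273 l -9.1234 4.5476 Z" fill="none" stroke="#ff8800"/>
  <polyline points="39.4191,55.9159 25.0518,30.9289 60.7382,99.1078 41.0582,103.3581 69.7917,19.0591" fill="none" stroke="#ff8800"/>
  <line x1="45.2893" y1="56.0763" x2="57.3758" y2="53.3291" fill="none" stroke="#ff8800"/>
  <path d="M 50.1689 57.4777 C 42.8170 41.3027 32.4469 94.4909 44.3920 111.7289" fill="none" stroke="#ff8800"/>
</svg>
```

viewBox `0 0 81.3730 148.3274` with mm width/height → 1 unit = 1 mm. Flip: y_m = 148.3274 − y_svg.

**Shape 1** — `<path>` regular polygon, stroke `#ff8800` → engrave (S140, F2346). Machine vertices: (48.9352,58.7655) → (57.4353,53.1382) → (48.3119,48.5906) → (48.9352,58.7655). Closed: final G1 returns to the first vertex.

**Shape 2** — `<polyline>` open polyline, stroke `#ff8800` → engrave (S140, F2346). Machine vertices: (39.4191,92.4115) → (25.0518,117.3985) → (60.7382,49.2196) → (41.0582,44.9693) → (69.7917,129.2683). Open path.

**Shape 3** — `<line>` line segment, stroke `#ff8800` → engrave (S140, F2346). Machine vertices: (45.2893,92.2511) → (57.3758,94.9983). Open path.

**Shape 4** — `<path>` cubic bezier, stroke `#ff8800` → engrave (S140, F2346). Control points (SVG): P0=(50.1689,57.4777), P1=(42.8170,41.3027), P2=(32.4469,94.4909), P3=(44.3920,111.7289); sampled at t=k/8. Machine vertices: (50.1689,90.8497) → (47.3199,93.8696) → (44.4849,91.6209) → (41.9607,85.3376) → (40.0441,76.2540) → (39.0320,65.6041) → (39.2214,54.6221) → (40.9091,44.5422) → (44.3920,36.5985). Open path.

(bCNC post)
(Date: synthetic)
G21
G90
G00 X48.9352 Y58.7655
M4 S140
G1 X57.4353 Y53.1382 F2346
G1 X48.3119 Y48.5906 F2346
G1 X48.9352 Y58.7655 F2346
M5
G00 X39.4191 Y92.4115
M4 S140
G1 X25.0518 Y117.3985 F2346
G1 X60.7382 Y49.2196 F2346
G1 X41.0582 Y44.9693 F2346
G1 X69.7917 Y129.2683 F2346
M5
G00 X45.2893 Y92.2511
M4 S140
G1 X57.3758 Y94.9983 F2346
M5
G00 X50.1689 Y90.8497
M4 S140
G1 X47.3199 Y93.8696 F2346
G1 X44.4849 Y91.6209 F2346
G1 X41.9607 Y85.3376 F2346
G1 X40.0441 Y76.2540 F2346
G1 X39.0320 Y65.6041 F2346
G1 X39.2214 Y54.6221 F2346
G1 X40.9091 Y44.5422 F2346
G1 X44.3920 Y36.5985 F2346
M5
G00 X0.0000 Y0.0000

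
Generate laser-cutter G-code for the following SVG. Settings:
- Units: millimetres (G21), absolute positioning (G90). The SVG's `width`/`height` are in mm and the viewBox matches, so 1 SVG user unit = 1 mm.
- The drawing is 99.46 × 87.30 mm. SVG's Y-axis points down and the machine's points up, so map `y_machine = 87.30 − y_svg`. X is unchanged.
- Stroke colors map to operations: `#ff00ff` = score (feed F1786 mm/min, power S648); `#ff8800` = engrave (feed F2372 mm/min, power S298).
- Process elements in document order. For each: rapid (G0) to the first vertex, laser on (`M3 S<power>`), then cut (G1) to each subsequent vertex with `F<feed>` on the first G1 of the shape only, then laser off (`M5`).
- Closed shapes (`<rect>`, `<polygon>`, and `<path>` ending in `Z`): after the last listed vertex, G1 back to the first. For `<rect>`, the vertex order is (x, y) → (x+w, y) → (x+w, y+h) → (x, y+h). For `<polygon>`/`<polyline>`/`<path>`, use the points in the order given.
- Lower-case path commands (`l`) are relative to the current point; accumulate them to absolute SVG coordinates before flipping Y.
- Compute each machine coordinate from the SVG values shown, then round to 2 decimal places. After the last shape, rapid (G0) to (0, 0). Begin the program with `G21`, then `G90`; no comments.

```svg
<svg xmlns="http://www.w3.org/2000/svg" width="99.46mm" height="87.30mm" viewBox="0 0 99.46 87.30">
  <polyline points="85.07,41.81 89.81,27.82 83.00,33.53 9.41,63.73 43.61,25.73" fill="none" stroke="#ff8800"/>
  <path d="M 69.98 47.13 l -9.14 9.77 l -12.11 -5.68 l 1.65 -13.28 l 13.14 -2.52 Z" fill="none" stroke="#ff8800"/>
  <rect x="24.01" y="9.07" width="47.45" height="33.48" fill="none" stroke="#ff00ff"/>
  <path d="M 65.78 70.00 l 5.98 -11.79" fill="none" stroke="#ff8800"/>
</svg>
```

G21
G90
G0 X85.07 Y45.49
M3 S298
G1 X89.81 Y59.48 F2372
G1 X83.00 Y53.77
G1 X9.41 Y23.57
G1 X43.61 Y61.57
M5
G0 X69.98 Y40.17
M3 S298
G1 X60.84 Y30.40 F2372
G1 X48.73 Y36.08
G1 X50.38 Y49.36
G1 X63.52 Y51.88
G1 X69.98 Y40.17
M5
G0 X24.01 Y78.23
M3 S648
G1 X71.46 Y78.23 F1786
G1 X71.46 Y44.75
G1 X24.01 Y44.75
G1 X24.01 Y78.23
M5
G0 X65.78 Y17.30
M3 S298
G1 X71.76 Y29.09 F2372
M5
G0 X0.00 Y0.00

Since the viewBox matches the mm dimensions, user units are millimetres directly. The only transform is the Y-flip y_m = 87.30 − y_svg.

Shape 1 is a open polyline drawn with `<polyline>`. Its stroke #ff8800 means engrave at S298, F2372. After flipping Y the toolpath is (85.07,45.49) → (89.81,59.48) → (83.00,53.77) → (9.41,23.57) → (43.61,61.57).

Shape 2 is a regular polygon drawn with `<path>`. Its stroke #ff8800 means engrave at S298, F2372. After flipping Y the toolpath is (69.98,40.17) → (60.84,30.40) → (48.73,36.08) → (50.38,49.36) → (63.52,51.88) → (69.98,40.17), returning to the start.

Shape 3 is a rectangle drawn with `<rect>`. Its stroke #ff00ff means score at S648, F1786. After flipping Y the toolpath is (24.01,78.23) → (71.46,78.23) → (71.46,44.75) → (24.01,44.75) → (24.01,78.23), returning to the start.

Shape 4 is a line segment drawn with `<path>`. Its stroke #ff8800 means engrave at S298, F2372. After flipping Y the toolpath is (65.78,17.30) → (71.76,29.09).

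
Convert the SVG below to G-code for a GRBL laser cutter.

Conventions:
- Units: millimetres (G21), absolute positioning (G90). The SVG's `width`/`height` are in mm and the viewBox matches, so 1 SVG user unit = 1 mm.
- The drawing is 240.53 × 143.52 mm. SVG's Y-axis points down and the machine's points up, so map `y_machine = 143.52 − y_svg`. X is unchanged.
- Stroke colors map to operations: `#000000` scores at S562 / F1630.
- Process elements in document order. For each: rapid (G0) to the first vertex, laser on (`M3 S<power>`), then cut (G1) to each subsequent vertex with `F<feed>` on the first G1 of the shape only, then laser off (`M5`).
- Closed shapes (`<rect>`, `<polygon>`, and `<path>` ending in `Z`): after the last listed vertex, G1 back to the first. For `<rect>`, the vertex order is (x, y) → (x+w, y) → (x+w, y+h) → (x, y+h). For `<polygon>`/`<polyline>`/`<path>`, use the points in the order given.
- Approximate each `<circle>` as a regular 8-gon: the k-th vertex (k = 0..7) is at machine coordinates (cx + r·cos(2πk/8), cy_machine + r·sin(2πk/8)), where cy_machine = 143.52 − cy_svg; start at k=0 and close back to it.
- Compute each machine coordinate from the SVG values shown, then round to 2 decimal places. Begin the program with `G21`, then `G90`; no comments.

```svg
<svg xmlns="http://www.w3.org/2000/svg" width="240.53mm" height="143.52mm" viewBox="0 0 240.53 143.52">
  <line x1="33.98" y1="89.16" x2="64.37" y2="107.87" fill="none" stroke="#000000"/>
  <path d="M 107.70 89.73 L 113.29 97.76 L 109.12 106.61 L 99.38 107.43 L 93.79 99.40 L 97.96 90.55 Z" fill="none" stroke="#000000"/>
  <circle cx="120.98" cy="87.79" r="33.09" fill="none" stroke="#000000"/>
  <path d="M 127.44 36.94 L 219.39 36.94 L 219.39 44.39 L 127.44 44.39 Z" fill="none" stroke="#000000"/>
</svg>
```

1 u = 1 mm; y_m = 143.52 − y.

[1] `<line>` line segment, #000000→score S562 F1630: (33.98,54.36) → (64.37,35.65)

[2] `<path>` regular polygon, #000000→score S562 F1630: (107.70,53.79) → (113.29,45.76) → (109.12,36.91) → (99.38,36.09) → (93.79,44.12) → (97.96,52.97) → (107.70,53.79) (closed)

[3] `<circle>` circle, #000000→score S562 F1630: (154.07,55.73) → (144.38,79.13) → (120.98,88.82) → (97.58,79.13) → (87.89,55.73) → (97.58,32.33) → (120.98,22.64) → (144.38,32.33) → (154.07,55.73) (closed)

[4] `<path>` rectangle, #000000→score S562 F1630: (127.44,106.58) → (219.39,106.58) → (219.39,99.13) → (127.44,99.13) → (127.44,106.58) (closed)

G21
G90
G0 X33.98 Y54.36
M3 S562
G1 X64.37 Y35.65 F1630
M5
G0 X107.70 Y53.79
M3 S562
G1 X113.29 Y45.76 F1630
G1 X109.12 Y36.91
G1 X99.38 Y36.09
G1 X93.79 Y44.12
G1 X97.96 Y52.97
G1 X107.70 Y53.79
M5
G0 X154.07 Y55.73
M3 S562
G1 X144.38 Y79.13 F1630
G1 X120.98 Y88.82
G1 X97.58 Y79.13
G1 X87.89 Y55.73
G1 X97.58 Y32.33
G1 X120.98 Y22.64
G1 X144.38 Y32.33
G1 X154.07 Y55.73
M5
G0 X127.44 Y106.58
M3 S562
G1 X219.39 Y106.58 F1630
G1 X219.39 Y99.13
G1 X127.44 Y99.13
G1 X127.44 Y106.58
M5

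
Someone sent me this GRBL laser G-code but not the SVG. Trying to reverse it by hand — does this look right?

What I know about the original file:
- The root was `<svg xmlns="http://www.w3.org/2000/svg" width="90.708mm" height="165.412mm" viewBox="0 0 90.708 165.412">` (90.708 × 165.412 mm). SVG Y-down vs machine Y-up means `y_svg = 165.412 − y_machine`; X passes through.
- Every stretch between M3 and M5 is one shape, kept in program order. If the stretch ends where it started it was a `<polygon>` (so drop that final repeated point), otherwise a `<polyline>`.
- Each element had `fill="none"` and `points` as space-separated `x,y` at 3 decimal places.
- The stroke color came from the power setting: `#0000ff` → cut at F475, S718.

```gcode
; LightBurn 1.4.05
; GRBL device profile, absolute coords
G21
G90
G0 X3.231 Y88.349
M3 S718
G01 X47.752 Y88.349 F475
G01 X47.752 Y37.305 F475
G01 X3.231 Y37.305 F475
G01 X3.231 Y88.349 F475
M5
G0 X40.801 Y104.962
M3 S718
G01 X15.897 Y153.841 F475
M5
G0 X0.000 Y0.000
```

y_svg = 165.412 − y_m. Every run uses S718, so all elements get stroke `#0000ff` (cut).

[1] closed run; points: 3.231,77.063 47.752,77.063 47.752,128.107 3.231,128.107

[2] open run; points: 40.801,60.450 15.897,11.571

<svg xmlns="http://www.w3.org/2000/svg" width="90.708mm" height="165.412mm" viewBox="0 0 90.708 165.412">
  <polygon points="3.231,77.063 47.752,77.063 47.752,128.107 3.231,128.107" fill="none" stroke="#0000ff"/>
  <polyline points="40.801,60.450 15.897,11.571" fill="none" stroke="#0000ff"/>
</svg>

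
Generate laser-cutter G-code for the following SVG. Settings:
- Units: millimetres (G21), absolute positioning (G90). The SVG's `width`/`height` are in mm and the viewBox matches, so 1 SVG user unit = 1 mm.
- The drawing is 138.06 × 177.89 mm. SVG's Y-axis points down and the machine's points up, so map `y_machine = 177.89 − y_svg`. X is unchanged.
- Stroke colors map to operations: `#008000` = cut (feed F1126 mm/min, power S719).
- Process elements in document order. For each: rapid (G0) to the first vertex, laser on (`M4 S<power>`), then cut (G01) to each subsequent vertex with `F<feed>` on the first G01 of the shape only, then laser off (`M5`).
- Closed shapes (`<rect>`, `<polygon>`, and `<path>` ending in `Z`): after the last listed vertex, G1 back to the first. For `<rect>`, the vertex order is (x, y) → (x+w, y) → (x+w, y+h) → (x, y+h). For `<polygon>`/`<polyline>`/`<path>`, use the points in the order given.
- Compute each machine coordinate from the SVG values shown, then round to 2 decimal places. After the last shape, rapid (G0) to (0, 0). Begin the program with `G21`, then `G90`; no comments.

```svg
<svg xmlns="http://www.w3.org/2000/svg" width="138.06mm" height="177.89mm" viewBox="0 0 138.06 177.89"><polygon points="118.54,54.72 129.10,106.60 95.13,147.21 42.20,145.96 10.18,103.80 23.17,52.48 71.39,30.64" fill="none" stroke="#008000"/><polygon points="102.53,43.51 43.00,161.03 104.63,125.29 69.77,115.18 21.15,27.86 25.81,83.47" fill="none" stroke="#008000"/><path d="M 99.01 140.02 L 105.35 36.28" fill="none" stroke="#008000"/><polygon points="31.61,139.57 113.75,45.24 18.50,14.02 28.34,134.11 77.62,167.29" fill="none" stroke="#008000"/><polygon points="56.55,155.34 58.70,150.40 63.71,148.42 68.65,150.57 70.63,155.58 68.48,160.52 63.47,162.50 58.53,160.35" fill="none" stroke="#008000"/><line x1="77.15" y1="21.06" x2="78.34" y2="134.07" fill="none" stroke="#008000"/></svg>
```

G21
G90
G0 X118.54 Y123.17
M4 S719
G01 X129.10 Y71.29 F1126
G01 X95.13 Y30.68
G01 X42.20 Y31.93
G01 X10.18 Y74.09
G01 X23.17 Y125.41
G01 X71.39 Y147.25
G01 X118.54 Y123.17
M5
G0 X102.53 Y134.38
M4 S719
G01 X43.00 Y16.86 F1126
G01 X104.63 Y52.60
G01 X69.77 Y62.71
G01 X21.15 Y150.03
G01 X25.81 Y94.42
G01 X102.53 Y134.38
M5
G0 X99.01 Y37.87
M4 S719
G01 X105.35 Y141.61 F1126
M5
G0 X31.61 Y38.32
M4 S719
G01 X113.75 Y132.65 F1126
G01 X18.50 Y163.87
G01 X28.34 Y43.78
G01 X77.62 Y10.60
G01 X31.61 Y38.32
M5
G0 X56.55 Y22.55
M4 S719
G01 X58.70 Y27.49 F1126
G01 X63.71 Y29.47
G01 X68.65 Y27.32
G01 X70.63 Y22.31
G01 X68.48 Y17.37
G01 X63.47 Y15.39
G01 X58.53 Y17.54
G01 X56.55 Y22.55
M5
G0 X77.15 Y156.83
M4 S719
G01 X78.34 Y43.82 F1126
M5
G0 X0.00 Y0.00

1 u = 1 mm; y_m = 177.89 − y.

[1] `<polygon>` regular polygon, #008000→cut S719 F1126: (118.54,123.17) → (129.10,71.29) → (95.13,30.68) → (42.20,31.93) → (10.18,74.09) → (23.17,125.41) → (71.39,147.25) → (118.54,123.17) (closed)

[2] `<polygon>` closed polygon, #008000→cut S719 F1126: (102.53,134.38) → (43.00,16.86) → (104.63,52.60) → (69.77,62.71) → (21.15,150.03) → (25.81,94.42) → (102.53,134.38) (closed)

[3] `<path>` line segment, #008000→cut S719 F1126: (99.01,37.87) → (105.35,141.61)

[4] `<polygon>` closed polygon, #008000→cut S719 F1126: (31.61,38.32) → (113.75,132.65) → (18.50,163.87) → (28.34,43.78) → (77.62,10.60) → (31.61,38.32) (closed)

[5] `<polygon>` regular polygon, #008000→cut S719 F1126: (56.55,22.55) → (58.70,27.49) → (63.71,29.47) → (68.65,27.32) → (70.63,22.31) → (68.48,17.37) → (63.47,15.39) → (58.53,17.54) → (56.55,22.55) (closed)

[6] `<line>` line segment, #008000→cut S719 F1126: (77.15,156.83) → (78.34,43.82)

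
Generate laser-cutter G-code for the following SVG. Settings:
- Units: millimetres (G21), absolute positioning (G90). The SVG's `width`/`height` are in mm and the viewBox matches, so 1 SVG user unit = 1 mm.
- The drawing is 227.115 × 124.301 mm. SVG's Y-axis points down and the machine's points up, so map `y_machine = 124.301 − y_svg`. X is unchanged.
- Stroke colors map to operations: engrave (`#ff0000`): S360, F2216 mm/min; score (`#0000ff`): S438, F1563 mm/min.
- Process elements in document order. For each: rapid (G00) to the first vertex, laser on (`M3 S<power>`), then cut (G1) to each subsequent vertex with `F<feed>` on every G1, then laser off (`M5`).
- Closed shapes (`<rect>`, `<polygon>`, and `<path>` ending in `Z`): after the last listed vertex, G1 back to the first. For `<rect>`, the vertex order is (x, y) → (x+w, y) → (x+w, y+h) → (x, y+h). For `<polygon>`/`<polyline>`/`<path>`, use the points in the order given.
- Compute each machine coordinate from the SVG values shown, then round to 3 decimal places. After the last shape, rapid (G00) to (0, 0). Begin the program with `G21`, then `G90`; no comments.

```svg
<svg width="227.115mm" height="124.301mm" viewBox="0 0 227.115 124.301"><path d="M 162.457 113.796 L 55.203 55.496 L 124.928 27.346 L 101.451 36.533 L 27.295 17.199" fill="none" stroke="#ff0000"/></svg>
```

G21
G90
G00 X162.457 Y10.505
M3 S360
G1 X55.203 Y68.805 F2216
G1 X124.928 Y96.955 F2216
G1 X101.451 Y87.768 F2216
G1 X27.295 Y107.102 F2216
M5
G00 X0.000 Y0.000

Since the viewBox matches the mm dimensions, user units are millimetres directly. The only transform is the Y-flip y_m = 124.301 − y_svg.

Shape 1 is a open polyline drawn with `<path>`. Its stroke #ff0000 means engrave at S360, F2216. After flipping Y the toolpath is (162.457,10.505) → (55.203,68.805) → (124.928,96.955) → (101.451,87.768) → (27.295,107.102).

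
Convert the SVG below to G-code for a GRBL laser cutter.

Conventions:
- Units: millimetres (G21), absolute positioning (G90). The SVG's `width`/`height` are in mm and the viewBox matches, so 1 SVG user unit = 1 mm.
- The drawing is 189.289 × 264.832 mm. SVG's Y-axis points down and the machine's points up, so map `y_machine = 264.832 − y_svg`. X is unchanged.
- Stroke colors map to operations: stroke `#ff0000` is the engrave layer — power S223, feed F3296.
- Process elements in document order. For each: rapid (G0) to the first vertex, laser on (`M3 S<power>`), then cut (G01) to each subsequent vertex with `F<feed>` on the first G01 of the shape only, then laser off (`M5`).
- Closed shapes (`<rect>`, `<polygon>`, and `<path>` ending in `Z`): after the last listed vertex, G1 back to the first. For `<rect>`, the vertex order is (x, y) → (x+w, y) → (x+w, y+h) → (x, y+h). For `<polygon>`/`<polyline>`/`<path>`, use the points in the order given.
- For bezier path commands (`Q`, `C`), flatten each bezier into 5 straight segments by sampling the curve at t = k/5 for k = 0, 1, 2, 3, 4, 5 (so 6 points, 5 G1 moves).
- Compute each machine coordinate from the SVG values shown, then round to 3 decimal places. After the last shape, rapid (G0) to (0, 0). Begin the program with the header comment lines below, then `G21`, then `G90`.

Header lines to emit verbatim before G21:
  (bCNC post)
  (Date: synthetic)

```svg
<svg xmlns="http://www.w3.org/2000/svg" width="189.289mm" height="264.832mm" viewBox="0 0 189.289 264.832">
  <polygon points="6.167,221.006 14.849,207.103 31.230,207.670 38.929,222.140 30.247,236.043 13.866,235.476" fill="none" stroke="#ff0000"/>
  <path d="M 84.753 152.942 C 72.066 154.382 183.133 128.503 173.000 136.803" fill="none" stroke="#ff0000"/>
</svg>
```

(bCNC post)
(Date: synthetic)
G21
G90
G0 X6.167 Y43.826
M3 S223
G01 X14.849 Y57.729 F3296
G01 X31.230 Y57.162
G01 X38.929 Y42.692
G01 X30.247 Y28.789
G01 X13.866 Y29.356
G01 X6.167 Y43.826
M5
G0 X84.753 Y111.890
M3 S223
G01 X90.032 Y113.812 F3296
G01 X113.253 Y119.339
G01 X142.661 Y125.519
G01 X166.495 Y129.400
G01 X173.000 Y128.029
M5
G0 X0.000 Y0.000

1 u = 1 mm; y_m = 264.832 − y.

[1] `<polygon>` regular polygon, #ff0000→engrave S223 F3296: (6.167,43.826) → (14.849,57.729) → (31.230,57.162) → (38.929,42.692) → (30.247,28.789) → (13.866,29.356) → (6.167,43.826) (closed)

[2] `<path>` cubic bezier, #ff0000→engrave S223 F3296: (84.753,111.890) → (90.032,113.812) → (113.253,119.339) → (142.661,125.519) → (166.495,129.400) → (173.000,128.029)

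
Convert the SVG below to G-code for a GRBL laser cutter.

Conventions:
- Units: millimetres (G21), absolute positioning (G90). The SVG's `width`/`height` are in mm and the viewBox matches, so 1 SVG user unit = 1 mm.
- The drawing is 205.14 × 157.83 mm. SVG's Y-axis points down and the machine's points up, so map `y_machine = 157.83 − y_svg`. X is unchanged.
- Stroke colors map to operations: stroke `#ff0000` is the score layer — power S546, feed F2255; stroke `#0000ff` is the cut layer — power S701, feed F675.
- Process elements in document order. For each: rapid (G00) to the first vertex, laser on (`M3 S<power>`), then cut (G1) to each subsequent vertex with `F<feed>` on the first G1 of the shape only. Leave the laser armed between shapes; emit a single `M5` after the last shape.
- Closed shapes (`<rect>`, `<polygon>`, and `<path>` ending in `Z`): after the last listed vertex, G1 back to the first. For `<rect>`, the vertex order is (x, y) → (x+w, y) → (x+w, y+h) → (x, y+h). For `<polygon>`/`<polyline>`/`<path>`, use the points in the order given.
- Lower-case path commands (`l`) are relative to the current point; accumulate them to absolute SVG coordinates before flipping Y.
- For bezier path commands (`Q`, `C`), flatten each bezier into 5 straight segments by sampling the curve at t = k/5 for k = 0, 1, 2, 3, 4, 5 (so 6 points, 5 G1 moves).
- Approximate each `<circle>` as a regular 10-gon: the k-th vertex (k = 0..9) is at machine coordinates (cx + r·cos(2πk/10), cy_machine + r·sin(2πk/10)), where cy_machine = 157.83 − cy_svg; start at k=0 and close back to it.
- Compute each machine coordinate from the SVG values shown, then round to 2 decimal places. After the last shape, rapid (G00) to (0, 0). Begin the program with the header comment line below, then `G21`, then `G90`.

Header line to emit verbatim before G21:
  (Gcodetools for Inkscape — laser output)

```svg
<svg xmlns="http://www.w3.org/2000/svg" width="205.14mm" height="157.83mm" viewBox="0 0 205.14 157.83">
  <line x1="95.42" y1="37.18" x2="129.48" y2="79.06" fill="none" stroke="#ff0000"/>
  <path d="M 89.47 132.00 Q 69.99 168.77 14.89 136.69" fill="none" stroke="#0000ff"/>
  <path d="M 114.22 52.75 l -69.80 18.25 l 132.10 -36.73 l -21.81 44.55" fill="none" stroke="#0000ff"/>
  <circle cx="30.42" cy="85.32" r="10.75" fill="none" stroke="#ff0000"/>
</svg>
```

viewBox `0 0 205.14 157.83` with mm width/height → 1 unit = 1 mm. Flip: y_m = 157.83 − y_svg.

**Shape 1** — `<line>` line segment, stroke `#ff0000` → score (S546, F2255). Machine vertices: (95.42,120.65) → (129.48,78.77). Open path.

**Shape 2** — `<path>` quadratic bezier, stroke `#0000ff` → cut (S701, F675). Control points (SVG): P0=(89.47,132.00), P1=(69.99,168.77), P2=(14.89,136.69); sampled at t=k/5. Machine vertices: (89.47,25.83) → (80.25,13.88) → (68.19,7.43) → (53.27,6.49) → (35.51,11.06) → (14.89,21.14). Open path.

**Shape 3** — `<path>` open polyline, stroke `#0000ff` → cut (S701, F675). Machine vertices: (114.22,105.08) → (44.42,86.83) → (176.52,123.56) → (154.71,79.01). Open path.

**Shape 4** — `<circle>` circle, stroke `#ff0000` → score (S546, F2255). Machine vertices: (41.17,72.51) → (39.12,78.83) → (33.74,82.73) → (27.10,82.73) → (21.72,78.83) → (19.67,72.51) → (21.72,66.19) → (27.10,62.29) → (33.74,62.29) → (39.12,66.19) → (41.17,72.51). Closed: final G1 returns to the first vertex.

(Gcodetools for Inkscape — laser output)
G21
G90
G00 X95.42 Y120.65
M3 S546
G1 X129.48 Y78.77 F2255
G00 X89.47 Y25.83
M3 S701
G1 X80.25 Y13.88 F675
G1 X68.19 Y7.43
G1 X53.27 Y6.49
G1 X35.51 Y11.06
G1 X14.89 Y21.14
G00 X114.22 Y105.08
M3 S701
G1 X44.42 Y86.83 F675
G1 X176.52 Y123.56
G1 X154.71 Y79.01
G00 X41.17 Y72.51
M3 S546
G1 X39.12 Y78.83 F2255
G1 X33.74 Y82.73
G1 X27.10 Y82.73
G1 X21.72 Y78.83
G1 X19.67 Y72.51
G1 X21.72 Y66.19
G1 X27.10 Y62.29
G1 X33.74 Y62.29
G1 X39.12 Y66.19
G1 X41.17 Y72.51
M5
G00 X0.00 Y0.00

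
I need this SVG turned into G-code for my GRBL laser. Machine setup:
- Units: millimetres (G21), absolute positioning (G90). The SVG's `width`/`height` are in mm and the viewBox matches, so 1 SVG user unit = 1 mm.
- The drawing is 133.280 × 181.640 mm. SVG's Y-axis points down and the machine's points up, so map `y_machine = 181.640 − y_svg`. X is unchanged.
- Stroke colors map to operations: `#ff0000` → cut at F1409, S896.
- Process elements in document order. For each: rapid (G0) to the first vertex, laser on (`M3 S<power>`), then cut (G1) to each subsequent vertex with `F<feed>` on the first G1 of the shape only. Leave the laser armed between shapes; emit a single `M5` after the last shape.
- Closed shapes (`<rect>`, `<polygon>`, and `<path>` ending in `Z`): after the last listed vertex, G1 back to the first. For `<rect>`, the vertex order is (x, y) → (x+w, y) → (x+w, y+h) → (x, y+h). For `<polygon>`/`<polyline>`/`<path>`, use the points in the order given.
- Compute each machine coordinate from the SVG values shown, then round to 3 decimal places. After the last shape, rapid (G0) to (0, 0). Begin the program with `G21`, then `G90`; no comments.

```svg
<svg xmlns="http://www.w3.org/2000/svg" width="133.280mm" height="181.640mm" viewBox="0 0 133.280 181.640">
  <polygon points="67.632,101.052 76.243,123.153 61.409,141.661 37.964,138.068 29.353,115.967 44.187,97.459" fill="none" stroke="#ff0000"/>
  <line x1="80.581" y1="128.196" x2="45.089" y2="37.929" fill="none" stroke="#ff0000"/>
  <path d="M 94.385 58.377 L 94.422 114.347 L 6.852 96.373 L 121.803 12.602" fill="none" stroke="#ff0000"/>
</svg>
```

G21
G90
G0 X67.632 Y80.588
M3 S896
G1 X76.243 Y58.487 F1409
G1 X61.409 Y39.979
G1 X37.964 Y43.572
G1 X29.353 Y65.673
G1 X44.187 Y84.181
G1 X67.632 Y80.588
G0 X80.581 Y53.444
M3 S896
G1 X45.089 Y143.711 F1409
G0 X94.385 Y123.263
M3 S896
G1 X94.422 Y67.293 F1409
G1 X6.852 Y85.267
G1 X121.803 Y169.038
M5
G0 X0.000 Y0.000

viewBox `0 0 133.280 181.640` with mm width/height → 1 unit = 1 mm. Flip: y_m = 181.640 − y_svg.

**Shape 1** — `<polygon>` regular polygon, stroke `#ff0000` → cut (S896, F1409). Machine vertices: (67.632,80.588) → (76.243,58.487) → (61.409,39.979) → (37.964,43.572) → (29.353,65.673) → (44.187,84.181) → (67.632,80.588). Closed: final G1 returns to the first vertex.

**Shape 2** — `<line>` line segment, stroke `#ff0000` → cut (S896, F1409). Machine vertices: (80.581,53.444) → (45.089,143.711). Open path.

**Shape 3** — `<path>` open polyline, stroke `#ff0000` → cut (S896, F1409). Machine vertices: (94.385,123.263) → (94.422,67.293) → (6.852,85.267) → (121.803,169.038). Open path.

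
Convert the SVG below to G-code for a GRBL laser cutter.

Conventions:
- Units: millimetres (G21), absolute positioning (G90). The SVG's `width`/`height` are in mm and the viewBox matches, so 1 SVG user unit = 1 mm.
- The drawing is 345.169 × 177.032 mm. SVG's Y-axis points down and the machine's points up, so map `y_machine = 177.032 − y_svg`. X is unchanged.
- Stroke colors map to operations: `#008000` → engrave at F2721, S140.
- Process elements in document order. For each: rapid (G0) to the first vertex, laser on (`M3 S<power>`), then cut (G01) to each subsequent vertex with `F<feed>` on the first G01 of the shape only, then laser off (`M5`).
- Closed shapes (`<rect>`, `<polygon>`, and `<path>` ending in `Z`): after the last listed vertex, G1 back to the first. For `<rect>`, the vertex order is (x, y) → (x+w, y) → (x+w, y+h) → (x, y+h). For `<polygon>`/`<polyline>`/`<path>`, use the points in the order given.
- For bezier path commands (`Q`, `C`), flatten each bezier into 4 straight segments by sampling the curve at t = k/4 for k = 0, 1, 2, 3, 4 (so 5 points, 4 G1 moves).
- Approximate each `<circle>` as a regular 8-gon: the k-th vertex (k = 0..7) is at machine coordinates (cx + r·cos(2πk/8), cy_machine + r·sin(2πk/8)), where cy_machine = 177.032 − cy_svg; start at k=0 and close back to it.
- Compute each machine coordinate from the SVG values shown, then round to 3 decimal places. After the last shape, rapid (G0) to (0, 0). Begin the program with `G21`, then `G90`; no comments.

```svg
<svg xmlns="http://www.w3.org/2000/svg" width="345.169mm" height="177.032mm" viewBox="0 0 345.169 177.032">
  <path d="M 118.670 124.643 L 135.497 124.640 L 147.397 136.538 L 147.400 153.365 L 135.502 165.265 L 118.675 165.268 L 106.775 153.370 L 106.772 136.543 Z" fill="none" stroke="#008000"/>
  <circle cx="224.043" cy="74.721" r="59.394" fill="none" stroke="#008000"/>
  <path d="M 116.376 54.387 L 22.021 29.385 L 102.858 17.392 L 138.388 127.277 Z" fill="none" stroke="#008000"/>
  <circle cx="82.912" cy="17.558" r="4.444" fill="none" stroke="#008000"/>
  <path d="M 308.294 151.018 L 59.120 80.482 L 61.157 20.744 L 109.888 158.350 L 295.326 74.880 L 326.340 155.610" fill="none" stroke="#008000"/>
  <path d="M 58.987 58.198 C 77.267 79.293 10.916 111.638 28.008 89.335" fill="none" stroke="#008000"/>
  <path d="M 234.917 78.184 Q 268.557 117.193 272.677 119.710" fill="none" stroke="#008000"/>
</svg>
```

viewBox `0 0 345.169 177.032` with mm width/height → 1 unit = 1 mm. Flip: y_m = 177.032 − y_svg.

**Shape 1** — `<path>` regular polygon, stroke `#008000` → engrave (S140, F2721). Machine vertices: (118.670,52.389) → (135.497,52.392) → (147.397,40.494) → (147.400,23.667) → (135.502,11.767) → (118.675,11.764) → (106.775,23.662) → (106.772,40.489) → (118.670,52.389). Closed: final G1 returns to the first vertex.

**Shape 2** — `<circle>` circle, stroke `#008000` → engrave (S140, F2721). Machine vertices: (283.437,102.311) → (266.041,144.309) → (224.043,161.705) → (182.045,144.309) → (164.649,102.311) → (182.045,60.313) → (224.043,42.917) → (266.041,60.313) → (283.437,102.311). Closed: final G1 returns to the first vertex.

**Shape 3** — `<path>` closed polygon, stroke `#008000` → engrave (S140, F2721). Machine vertices: (116.376,122.645) → (22.021,147.647) → (102.858,159.640) → (138.388,49.755) → (116.376,122.645). Closed: final G1 returns to the first vertex.

**Shape 4** — `<circle>` circle, stroke `#008000` → engrave (S140, F2721). Machine vertices: (87.356,159.474) → (86.054,162.616) → (82.912,163.918) → (79.770,162.616) → (78.468,159.474) → (79.770,156.332) → (82.912,155.030) → (86.054,156.332) → (87.356,159.474). Closed: final G1 returns to the first vertex.

**Shape 5** — `<path>` open polyline, stroke `#008000` → engrave (S140, F2721). Machine vertices: (308.294,26.014) → (59.120,96.550) → (61.157,156.288) → (109.888,18.682) → (295.326,102.152) → (326.340,21.422). Open path.

**Shape 6** — `<path>` cubic bezier, stroke `#008000` → engrave (S140, F2721). Control points (SVG): P0=(58.987,58.198), P1=(77.267,79.293), P2=(10.916,111.638), P3=(28.008,89.335); sampled at t=k/4. Machine vertices: (58.987,118.834) → (59.455,101.933) → (43.943,86.991) → (28.208,80.187) → (28.008,87.697). Open path.

**Shape 7** — `<path>` quadratic bezier, stroke `#008000` → engrave (S140, F2721). Control points (SVG): P0=(234.917,78.184), P1=(268.557,117.193), P2=(272.677,119.710); sampled at t=k/4. Machine vertices: (234.917,98.848) → (249.892,81.624) → (261.177,68.962) → (268.772,60.861) → (272.677,57.322). Open path.

G21
G90
G0 X118.670 Y52.389
M3 S140
G01 X135.497 Y52.392 F2721
G01 X147.397 Y40.494
G01 X147.400 Y23.667
G01 X135.502 Y11.767
G01 X118.675 Y11.764
G01 X106.775 Y23.662
G01 X106.772 Y40.489
G01 X118.670 Y52.389
M5
G0 X283.437 Y102.311
M3 S140
G01 X266.041 Y144.309 F2721
G01 X224.043 Y161.705
G01 X182.045 Y144.309
G01 X164.649 Y102.311
G01 X182.045 Y60.313
G01 X224.043 Y42.917
G01 X266.041 Y60.313
G01 X283.437 Y102.311
M5
G0 X116.376 Y122.645
M3 S140
G01 X22.021 Y147.647 F2721
G01 X102.858 Y159.640
G01 X138.388 Y49.755
G01 X116.376 Y122.645
M5
G0 X87.356 Y159.474
M3 S140
G01 X86.054 Y162.616 F2721
G01 X82.912 Y163.918
G01 X79.770 Y162.616
G01 X78.468 Y159.474
G01 X79.770 Y156.332
G01 X82.912 Y155.030
G01 X86.054 Y156.332
G01 X87.356 Y159.474
M5
G0 X308.294 Y26.014
M3 S140
G01 X59.120 Y96.550 F2721
G01 X61.157 Y156.288
G01 X109.888 Y18.682
G01 X295.326 Y102.152
G01 X326.340 Y21.422
M5
G0 X58.987 Y118.834
M3 S140
G01 X59.455 Y101.933 F2721
G01 X43.943 Y86.991
G01 X28.208 Y80.187
G01 X28.008 Y87.697
M5
G0 X234.917 Y98.848
M3 S140
G01 X249.892 Y81.624 F2721
G01 X261.177 Y68.962
G01 X268.772 Y60.861
G01 X272.677 Y57.322
M5
G0 X0.000 Y0.000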